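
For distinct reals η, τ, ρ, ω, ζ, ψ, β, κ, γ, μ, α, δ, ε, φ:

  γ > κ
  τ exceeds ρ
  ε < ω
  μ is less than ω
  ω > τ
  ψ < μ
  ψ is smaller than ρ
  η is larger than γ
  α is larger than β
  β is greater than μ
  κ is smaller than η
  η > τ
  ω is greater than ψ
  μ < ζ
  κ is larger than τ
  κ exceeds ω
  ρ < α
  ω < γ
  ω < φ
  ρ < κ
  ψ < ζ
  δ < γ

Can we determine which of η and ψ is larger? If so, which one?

ψ < ρ < κ < γ < η, by transitivity through ρ, κ, γ.
So η is larger.

η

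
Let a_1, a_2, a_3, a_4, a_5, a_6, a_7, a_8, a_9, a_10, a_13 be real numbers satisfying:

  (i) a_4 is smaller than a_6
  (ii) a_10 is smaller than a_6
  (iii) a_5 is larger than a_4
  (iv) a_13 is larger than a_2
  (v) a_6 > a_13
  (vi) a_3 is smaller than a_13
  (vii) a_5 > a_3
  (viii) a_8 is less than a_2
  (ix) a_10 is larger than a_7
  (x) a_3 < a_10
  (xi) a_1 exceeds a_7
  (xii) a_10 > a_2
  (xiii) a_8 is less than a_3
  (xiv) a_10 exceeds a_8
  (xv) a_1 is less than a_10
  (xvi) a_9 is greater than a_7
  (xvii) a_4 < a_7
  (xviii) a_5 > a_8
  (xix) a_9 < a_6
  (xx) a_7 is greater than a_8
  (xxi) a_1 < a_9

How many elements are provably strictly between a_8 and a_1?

Chaining upward from a_8 reaches: a_3, a_5, a_7, a_2, a_13, a_10, a_9, a_6.
Chaining downward from a_1 reaches: a_4, a_7.
Strictly between a_8 and a_1 are those in both lists: a_7 — 1 element.

1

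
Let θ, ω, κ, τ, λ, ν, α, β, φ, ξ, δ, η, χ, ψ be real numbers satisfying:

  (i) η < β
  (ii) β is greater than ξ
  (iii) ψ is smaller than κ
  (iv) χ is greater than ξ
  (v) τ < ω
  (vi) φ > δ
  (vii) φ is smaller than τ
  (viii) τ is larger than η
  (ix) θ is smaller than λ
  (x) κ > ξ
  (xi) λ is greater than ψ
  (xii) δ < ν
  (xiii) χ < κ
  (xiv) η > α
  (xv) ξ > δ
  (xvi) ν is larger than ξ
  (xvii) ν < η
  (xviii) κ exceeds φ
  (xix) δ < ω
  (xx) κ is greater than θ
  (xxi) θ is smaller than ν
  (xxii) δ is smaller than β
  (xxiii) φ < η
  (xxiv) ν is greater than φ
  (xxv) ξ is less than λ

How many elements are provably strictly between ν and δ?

Chaining upward from δ reaches: ξ, φ, χ, η, τ, λ, β, ω, κ.
Chaining downward from ν reaches: θ, ξ, φ.
Strictly between δ and ν are those in both lists: ξ, φ — 2 elements.

2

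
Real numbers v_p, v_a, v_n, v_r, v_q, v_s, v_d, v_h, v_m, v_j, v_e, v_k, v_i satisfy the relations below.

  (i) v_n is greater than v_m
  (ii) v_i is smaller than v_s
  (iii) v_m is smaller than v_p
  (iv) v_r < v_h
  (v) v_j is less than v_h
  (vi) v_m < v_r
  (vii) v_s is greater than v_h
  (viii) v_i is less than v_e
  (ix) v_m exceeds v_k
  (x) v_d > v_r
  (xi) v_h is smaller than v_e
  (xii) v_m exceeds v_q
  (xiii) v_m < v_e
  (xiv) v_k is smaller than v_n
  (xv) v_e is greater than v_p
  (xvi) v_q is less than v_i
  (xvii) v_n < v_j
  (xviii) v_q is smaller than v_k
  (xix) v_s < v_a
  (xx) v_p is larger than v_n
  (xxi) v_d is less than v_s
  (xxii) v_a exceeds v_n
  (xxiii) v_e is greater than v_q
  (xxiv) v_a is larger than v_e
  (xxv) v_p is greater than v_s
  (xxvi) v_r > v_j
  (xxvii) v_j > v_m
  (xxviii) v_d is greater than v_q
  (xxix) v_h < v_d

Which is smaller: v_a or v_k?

v_k

Link the given pairs in sequence: v_k < v_m; v_m < v_n; v_n < v_j; v_j < v_r; v_r < v_h; v_h < v_d; v_d < v_s; v_s < v_p; v_p < v_e; v_e < v_a.
Together: v_k < v_m < v_n < v_j < v_r < v_h < v_d < v_s < v_p < v_e < v_a.
So v_k < v_a; v_k is the smaller of the two.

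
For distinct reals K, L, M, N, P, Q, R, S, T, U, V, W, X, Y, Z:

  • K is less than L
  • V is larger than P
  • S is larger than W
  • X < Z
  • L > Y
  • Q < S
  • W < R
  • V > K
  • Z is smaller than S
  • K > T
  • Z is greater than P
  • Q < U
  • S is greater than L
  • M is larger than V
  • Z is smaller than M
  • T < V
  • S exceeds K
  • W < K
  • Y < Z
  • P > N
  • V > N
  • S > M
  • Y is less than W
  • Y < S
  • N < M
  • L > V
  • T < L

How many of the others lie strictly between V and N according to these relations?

1

The relations place N below V. An element lies strictly between them when it is forced above N and also forced below V.
Above N: {P, Z, M, L, S}. Below V: {Y, P, T, W, K}.
Intersection: {P} — 1.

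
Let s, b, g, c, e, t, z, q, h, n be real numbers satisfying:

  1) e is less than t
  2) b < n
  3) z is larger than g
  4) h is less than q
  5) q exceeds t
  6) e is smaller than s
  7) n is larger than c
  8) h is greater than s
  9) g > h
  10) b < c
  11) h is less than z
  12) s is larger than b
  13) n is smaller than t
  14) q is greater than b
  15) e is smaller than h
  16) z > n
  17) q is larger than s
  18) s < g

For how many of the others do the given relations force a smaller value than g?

4

From g the given relations immediately reach s, h.
From those, e, b — 4 in total.
No other element is forced below g by the given relations, so the count is 4.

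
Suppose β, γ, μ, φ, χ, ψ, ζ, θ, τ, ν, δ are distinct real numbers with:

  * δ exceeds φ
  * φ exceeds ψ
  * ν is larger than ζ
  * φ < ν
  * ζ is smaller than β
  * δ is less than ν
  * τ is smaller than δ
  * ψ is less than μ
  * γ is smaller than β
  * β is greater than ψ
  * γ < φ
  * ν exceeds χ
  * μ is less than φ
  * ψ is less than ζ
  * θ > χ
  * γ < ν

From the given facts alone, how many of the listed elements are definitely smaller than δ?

5

Directly below δ: φ, τ.
One step further: ψ, μ, γ (5 so far).
No other element is forced below δ by the given relations, so the count is 5.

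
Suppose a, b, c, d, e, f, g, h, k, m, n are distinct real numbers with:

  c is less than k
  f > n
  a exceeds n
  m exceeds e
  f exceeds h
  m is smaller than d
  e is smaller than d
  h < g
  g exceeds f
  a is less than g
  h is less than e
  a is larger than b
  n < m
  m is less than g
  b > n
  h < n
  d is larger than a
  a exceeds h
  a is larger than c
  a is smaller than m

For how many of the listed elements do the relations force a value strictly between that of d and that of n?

Chaining upward from n reaches: b, f, a, m, g.
Chaining downward from d reaches: h, b, e, c, a, m.
Strictly between n and d are those in both lists: b, a, m — 3 elements.

3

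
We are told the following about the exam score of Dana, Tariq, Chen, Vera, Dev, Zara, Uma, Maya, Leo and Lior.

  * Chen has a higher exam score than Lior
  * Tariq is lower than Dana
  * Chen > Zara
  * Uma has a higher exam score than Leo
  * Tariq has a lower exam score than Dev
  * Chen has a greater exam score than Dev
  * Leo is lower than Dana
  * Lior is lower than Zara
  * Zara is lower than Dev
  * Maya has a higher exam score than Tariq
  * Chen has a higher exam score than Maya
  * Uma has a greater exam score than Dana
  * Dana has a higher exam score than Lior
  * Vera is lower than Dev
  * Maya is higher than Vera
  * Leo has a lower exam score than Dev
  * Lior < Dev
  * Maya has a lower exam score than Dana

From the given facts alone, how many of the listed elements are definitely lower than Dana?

Directly below Dana: Leo, Lior, Tariq, Maya.
One step further: Vera (5 so far).
No other element is forced below Dana by the given relations, so the count is 5.

5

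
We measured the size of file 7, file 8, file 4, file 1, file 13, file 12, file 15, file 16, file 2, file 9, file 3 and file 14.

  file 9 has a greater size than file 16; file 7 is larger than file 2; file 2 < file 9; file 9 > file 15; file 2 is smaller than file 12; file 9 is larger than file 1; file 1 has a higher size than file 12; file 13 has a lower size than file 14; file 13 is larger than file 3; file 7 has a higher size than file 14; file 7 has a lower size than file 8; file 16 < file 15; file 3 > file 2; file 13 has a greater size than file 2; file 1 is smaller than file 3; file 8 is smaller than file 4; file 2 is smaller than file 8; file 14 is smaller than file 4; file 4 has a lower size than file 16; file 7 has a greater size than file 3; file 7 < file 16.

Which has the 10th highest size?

file 1

Chaining the given pairs: file 2 < file 12 < file 1 < file 3 < file 13 < file 14 < file 7 < file 8 < file 4 < file 16 < file 15 < file 9.
Counting 10 from the largest end gives file 1.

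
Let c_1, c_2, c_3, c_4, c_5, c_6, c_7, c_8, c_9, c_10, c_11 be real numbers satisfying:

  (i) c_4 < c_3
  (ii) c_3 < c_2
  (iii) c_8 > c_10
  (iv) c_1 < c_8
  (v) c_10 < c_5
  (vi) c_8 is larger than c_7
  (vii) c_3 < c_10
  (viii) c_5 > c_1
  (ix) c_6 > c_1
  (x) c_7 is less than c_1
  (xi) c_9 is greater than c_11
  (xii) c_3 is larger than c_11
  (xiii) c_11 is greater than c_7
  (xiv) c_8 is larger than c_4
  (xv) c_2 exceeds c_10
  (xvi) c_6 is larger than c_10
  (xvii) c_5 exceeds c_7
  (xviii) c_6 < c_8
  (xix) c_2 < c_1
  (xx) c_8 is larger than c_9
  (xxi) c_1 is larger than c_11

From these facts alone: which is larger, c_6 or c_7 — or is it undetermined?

Link the given pairs in sequence: c_7 < c_11; c_11 < c_3; c_3 < c_10; c_10 < c_2; c_2 < c_1; c_1 < c_6.
Chaining these gives c_7 < c_11 < c_3 < c_10 < c_2 < c_1 < c_6.
So c_6 is larger.

c_6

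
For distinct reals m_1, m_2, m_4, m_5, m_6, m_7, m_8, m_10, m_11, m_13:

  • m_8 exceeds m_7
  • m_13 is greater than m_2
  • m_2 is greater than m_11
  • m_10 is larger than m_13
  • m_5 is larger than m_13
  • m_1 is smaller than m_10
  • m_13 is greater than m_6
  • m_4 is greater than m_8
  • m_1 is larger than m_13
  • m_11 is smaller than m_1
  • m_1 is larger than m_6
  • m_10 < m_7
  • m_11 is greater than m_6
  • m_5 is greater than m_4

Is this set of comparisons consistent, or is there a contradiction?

Every relation is compatible with m_6 < m_11 < m_2 < m_13 < m_1 < m_10 < m_7 < m_8 < m_4 < m_5; the set is consistent.

consistent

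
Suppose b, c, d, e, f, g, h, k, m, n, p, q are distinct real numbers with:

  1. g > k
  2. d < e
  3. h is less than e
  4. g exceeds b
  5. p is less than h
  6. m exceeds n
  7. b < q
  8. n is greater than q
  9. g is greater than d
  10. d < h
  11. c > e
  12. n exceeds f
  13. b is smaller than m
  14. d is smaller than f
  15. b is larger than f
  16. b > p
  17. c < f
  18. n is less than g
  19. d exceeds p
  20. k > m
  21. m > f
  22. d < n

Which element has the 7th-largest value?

f

The consecutive relations fix a unique order: p < d < h < e < c < f < b < q < n < m < k < g.
The 7th largest is f.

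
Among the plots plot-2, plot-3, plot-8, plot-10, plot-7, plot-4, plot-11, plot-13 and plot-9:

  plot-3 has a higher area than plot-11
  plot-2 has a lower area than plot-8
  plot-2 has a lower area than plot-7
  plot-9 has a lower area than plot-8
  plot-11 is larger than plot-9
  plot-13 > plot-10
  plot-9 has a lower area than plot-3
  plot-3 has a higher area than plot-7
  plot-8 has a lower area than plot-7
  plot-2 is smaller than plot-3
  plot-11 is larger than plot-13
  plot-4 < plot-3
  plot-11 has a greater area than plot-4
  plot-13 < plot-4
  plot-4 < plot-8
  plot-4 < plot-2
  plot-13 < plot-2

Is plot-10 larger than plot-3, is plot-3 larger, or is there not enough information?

Chaining the given relations: plot-10 < plot-13 < plot-4 < plot-2 < plot-8 < plot-7 < plot-3.
So plot-3 is larger.

plot-3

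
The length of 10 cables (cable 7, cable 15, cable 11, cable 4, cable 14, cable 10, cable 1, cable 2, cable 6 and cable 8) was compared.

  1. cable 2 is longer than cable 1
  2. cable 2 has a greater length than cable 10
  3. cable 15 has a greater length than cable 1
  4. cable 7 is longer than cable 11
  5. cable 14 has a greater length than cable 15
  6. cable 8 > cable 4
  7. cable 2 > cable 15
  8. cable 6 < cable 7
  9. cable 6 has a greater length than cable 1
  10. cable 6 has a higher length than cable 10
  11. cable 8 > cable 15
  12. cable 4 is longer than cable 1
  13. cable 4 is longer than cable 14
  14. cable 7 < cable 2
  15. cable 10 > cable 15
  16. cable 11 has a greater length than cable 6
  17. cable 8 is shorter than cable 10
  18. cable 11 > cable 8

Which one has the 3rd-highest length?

cable 11

Piecing the relations together gives one ordering: cable 1 < cable 15 < cable 14 < cable 4 < cable 8 < cable 10 < cable 6 < cable 11 < cable 7 < cable 2.
Counting 3 from the largest end gives cable 11.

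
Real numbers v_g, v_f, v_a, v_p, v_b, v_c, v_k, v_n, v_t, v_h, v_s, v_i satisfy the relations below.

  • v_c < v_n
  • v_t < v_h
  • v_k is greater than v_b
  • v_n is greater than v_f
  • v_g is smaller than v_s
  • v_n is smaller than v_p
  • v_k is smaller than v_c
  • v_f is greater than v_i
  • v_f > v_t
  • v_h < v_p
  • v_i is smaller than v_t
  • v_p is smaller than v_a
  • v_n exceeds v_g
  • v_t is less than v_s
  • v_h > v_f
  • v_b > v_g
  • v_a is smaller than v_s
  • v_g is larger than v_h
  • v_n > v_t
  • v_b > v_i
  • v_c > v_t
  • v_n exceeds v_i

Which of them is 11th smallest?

Piecing the relations together gives one ordering: v_i < v_t < v_f < v_h < v_g < v_b < v_k < v_c < v_n < v_p < v_a < v_s.
Counting 11 from the smallest end gives v_a.

v_a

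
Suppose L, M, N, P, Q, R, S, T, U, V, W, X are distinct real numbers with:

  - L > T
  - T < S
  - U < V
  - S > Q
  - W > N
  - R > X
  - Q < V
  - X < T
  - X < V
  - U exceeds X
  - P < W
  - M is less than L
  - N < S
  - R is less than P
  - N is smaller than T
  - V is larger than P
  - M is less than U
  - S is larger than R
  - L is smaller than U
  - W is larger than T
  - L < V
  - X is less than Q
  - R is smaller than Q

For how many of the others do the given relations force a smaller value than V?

The elements the relations force below V are X, R, N, T, M, L, Q, U, P — no chain reaches any other.
That is 9.

9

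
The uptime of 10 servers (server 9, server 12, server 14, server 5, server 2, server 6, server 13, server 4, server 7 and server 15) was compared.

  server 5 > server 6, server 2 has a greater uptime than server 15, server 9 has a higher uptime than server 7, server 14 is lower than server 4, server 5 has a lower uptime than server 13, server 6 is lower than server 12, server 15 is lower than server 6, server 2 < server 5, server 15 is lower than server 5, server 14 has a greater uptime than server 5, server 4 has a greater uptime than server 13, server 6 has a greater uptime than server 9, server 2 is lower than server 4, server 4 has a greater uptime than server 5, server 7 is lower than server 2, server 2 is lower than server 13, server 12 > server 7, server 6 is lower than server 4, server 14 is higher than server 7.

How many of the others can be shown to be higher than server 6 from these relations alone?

The elements the relations force above server 6 are server 12, server 5, server 14, server 13, server 4 — no chain reaches any other.
That is 5.

5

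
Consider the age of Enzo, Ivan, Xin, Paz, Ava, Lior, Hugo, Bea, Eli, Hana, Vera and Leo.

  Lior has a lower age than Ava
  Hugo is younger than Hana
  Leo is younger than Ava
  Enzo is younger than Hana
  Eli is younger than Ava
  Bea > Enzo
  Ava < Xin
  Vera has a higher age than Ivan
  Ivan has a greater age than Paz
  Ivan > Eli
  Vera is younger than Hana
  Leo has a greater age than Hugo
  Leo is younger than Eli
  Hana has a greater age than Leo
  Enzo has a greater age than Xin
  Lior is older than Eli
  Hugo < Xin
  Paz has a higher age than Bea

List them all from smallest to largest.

Hugo < Leo < Eli < Lior < Ava < Xin < Enzo < Bea < Paz < Ivan < Vera < Hana

The consecutive links are each given: Hugo < Leo; Leo < Eli; Eli < Lior; Lior < Ava; Ava < Xin; Xin < Enzo; Enzo < Bea; Bea < Paz; Paz < Ivan; Ivan < Vera; Vera < Hana.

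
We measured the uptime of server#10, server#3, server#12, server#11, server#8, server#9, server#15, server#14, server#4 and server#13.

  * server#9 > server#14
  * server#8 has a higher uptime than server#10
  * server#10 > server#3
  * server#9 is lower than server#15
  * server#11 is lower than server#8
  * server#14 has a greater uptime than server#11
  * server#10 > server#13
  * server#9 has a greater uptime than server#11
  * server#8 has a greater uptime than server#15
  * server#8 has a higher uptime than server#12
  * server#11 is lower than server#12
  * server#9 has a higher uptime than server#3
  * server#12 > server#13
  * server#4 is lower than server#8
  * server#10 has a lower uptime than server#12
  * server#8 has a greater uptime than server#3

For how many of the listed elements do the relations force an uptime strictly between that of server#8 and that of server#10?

1

The relations place server#10 below server#8. An element lies strictly between them when it is forced above server#10 and also forced below server#8.
Above server#10: {server#12}. Below server#8: {server#13, server#11, server#14, server#3, server#9, server#12, server#4, server#15}.
Intersection: {server#12} — 1.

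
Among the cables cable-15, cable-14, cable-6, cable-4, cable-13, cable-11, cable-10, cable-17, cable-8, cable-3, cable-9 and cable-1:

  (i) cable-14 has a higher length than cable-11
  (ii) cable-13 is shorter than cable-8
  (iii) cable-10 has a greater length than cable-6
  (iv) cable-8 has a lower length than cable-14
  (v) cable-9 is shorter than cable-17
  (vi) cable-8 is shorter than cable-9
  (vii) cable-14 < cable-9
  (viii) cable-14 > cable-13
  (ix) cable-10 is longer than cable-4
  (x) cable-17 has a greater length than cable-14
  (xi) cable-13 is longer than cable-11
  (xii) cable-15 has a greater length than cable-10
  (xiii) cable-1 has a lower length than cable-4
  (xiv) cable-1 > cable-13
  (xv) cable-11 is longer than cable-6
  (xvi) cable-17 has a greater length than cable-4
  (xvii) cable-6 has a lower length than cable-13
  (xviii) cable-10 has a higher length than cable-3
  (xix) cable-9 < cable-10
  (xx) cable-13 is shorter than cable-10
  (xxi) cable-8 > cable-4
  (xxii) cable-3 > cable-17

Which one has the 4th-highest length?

Chaining the given pairs: cable-6 < cable-11 < cable-13 < cable-1 < cable-4 < cable-8 < cable-14 < cable-9 < cable-17 < cable-3 < cable-10 < cable-15.
The 4th largest is cable-17.

cable-17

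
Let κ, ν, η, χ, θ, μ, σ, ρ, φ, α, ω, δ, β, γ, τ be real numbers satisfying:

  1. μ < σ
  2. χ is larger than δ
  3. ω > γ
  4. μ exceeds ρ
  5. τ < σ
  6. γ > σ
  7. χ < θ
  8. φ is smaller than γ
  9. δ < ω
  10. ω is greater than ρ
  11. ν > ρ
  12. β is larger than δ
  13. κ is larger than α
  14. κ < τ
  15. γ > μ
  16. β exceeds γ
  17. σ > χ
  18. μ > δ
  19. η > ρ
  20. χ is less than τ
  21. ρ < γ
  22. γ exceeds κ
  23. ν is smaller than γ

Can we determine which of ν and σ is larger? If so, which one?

Following every chain through ν: above ν we get γ, ω, β; below ν we get ρ.
σ is not reached, and no chain runs the other way from σ to ν.
So the given relations leave the order of ν and σ undetermined.

undetermined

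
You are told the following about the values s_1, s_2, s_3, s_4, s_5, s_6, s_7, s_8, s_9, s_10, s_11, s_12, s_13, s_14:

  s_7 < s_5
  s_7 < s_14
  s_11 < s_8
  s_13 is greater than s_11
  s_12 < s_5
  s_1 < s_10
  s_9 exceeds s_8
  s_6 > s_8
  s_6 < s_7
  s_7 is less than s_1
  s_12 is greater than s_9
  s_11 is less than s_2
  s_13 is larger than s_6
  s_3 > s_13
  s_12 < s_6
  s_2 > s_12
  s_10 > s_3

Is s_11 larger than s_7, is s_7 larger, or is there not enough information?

Link the given pairs in sequence: s_11 < s_8; s_8 < s_9; s_9 < s_12; s_12 < s_6; s_6 < s_7.
Chaining these gives s_11 < s_8 < s_9 < s_12 < s_6 < s_7.
So s_7 is larger.

s_7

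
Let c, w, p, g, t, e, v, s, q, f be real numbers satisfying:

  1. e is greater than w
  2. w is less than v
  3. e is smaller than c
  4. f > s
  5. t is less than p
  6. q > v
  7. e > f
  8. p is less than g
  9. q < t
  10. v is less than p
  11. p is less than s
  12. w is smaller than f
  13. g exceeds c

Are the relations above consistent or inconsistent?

Every relation is compatible with w < v < q < t < p < s < f < e < c < g; the set is consistent.

consistent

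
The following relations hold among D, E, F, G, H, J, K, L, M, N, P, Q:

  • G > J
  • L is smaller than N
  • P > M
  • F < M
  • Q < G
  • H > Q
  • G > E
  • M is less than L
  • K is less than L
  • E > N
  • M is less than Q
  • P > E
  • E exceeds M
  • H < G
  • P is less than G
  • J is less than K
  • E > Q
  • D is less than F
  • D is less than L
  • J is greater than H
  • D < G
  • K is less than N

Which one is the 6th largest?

The consecutive relations fix a unique order: D < F < M < Q < H < J < K < L < N < E < P < G.
The 6th largest is K.

K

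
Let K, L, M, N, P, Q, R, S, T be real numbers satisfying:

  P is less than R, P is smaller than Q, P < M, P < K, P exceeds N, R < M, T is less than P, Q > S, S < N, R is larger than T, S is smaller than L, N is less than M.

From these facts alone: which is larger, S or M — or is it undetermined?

S < N and N < P give S < P.
With P < R: S < N < P < R.
With R < M: S < N < P < R < M.
So M is larger.

M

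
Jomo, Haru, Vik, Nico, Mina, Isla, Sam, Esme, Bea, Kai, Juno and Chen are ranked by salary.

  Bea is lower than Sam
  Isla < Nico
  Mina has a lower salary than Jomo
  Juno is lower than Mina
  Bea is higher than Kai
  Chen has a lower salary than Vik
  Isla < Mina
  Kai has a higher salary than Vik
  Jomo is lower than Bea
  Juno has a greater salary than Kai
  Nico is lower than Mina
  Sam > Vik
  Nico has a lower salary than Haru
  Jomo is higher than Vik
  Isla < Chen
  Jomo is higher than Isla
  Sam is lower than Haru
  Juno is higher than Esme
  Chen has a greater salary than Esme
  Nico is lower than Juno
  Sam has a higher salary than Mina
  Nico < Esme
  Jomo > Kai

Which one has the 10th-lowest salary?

Bea

Chaining the given pairs: Isla < Nico < Esme < Chen < Vik < Kai < Juno < Mina < Jomo < Bea < Sam < Haru.
Counting 10 from the smallest end gives Bea.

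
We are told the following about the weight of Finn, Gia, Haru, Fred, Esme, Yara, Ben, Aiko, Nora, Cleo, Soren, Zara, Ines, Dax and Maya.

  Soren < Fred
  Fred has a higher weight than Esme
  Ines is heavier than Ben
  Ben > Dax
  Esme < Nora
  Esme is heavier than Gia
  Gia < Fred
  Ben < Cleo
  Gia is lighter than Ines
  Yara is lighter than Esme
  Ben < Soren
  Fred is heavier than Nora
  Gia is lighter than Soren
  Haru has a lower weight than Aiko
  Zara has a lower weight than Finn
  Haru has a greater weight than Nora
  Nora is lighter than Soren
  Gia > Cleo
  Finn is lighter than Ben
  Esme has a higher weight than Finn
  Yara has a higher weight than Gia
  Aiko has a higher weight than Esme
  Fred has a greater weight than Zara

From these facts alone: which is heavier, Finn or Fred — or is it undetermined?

Finn < Ben and Ben < Cleo give Finn < Cleo.
With Cleo < Gia: Finn < Ben < Cleo < Gia.
With Gia < Yara: Finn < Ben < Cleo < Gia < Yara.
Then Yara < Esme extends the chain to Esme.
With Esme < Nora: Finn < Ben < Cleo < Gia < Yara < Esme < Nora.
Then Nora < Soren extends the chain to Soren.
With Soren < Fred: Finn < Ben < Cleo < Gia < Yara < Esme < Nora < Soren < Fred.
So Fred is heavier.

Fred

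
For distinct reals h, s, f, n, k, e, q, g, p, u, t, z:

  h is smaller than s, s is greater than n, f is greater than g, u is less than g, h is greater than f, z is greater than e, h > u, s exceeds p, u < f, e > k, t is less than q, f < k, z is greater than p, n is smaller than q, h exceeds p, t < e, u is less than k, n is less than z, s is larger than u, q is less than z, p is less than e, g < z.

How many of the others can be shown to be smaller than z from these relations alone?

From z the given relations immediately reach p, g, n, q, e.
From those, u, t, k — 8 in total.
From those, f — 9 in total.
No other element is forced below z by the given relations, so the count is 9.

9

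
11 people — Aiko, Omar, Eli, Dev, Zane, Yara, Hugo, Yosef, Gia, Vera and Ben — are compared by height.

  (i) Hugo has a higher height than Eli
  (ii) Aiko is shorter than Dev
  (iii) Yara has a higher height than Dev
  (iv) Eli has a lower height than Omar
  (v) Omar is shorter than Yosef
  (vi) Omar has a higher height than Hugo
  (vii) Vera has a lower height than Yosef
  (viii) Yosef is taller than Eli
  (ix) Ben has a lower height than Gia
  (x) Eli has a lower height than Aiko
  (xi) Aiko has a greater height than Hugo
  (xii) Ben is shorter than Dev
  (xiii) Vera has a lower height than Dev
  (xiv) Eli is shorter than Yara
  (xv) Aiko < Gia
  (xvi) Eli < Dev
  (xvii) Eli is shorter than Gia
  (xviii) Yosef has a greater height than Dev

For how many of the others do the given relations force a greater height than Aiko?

Directly above Aiko: Dev, Gia.
One step further: Yosef, Yara (4 so far).
No other element is forced above Aiko by the given relations, so the count is 4.

4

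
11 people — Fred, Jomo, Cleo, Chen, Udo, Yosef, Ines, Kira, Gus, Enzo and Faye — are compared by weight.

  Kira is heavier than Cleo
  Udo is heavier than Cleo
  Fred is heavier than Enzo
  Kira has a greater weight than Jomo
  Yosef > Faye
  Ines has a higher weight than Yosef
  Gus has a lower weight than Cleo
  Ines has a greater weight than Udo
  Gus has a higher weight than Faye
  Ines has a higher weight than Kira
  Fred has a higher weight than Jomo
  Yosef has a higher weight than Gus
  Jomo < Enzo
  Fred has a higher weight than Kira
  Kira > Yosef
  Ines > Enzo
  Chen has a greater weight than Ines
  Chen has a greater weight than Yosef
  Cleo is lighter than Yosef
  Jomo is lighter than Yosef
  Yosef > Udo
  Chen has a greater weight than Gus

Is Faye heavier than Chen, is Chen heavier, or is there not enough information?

Chen

Faye < Gus and Gus < Cleo give Faye < Cleo.
Then Cleo < Udo extends the chain to Udo.
With Udo < Yosef: Faye < Gus < Cleo < Udo < Yosef.
With Yosef < Kira: Faye < Gus < Cleo < Udo < Yosef < Kira.
Then Kira < Ines extends the chain to Ines.
With Ines < Chen: Faye < Gus < Cleo < Udo < Yosef < Kira < Ines < Chen.
So Chen is heavier.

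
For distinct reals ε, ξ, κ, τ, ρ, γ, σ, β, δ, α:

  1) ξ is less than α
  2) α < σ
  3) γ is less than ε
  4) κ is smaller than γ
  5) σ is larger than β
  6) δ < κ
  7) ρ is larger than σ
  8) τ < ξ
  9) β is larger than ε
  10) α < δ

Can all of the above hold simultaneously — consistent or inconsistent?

The single ordering τ < ξ < α < δ < κ < γ < ε < β < σ < ρ satisfies every listed relation, so no contradiction arises.

consistent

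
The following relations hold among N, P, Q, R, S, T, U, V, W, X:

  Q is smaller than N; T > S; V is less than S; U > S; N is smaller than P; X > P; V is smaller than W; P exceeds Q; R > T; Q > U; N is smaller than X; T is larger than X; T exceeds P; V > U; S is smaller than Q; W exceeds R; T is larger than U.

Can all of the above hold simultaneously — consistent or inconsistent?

Chaining the given relations yields U < V < S, so U < S. But one relation states S < U. These cannot both hold.

inconsistent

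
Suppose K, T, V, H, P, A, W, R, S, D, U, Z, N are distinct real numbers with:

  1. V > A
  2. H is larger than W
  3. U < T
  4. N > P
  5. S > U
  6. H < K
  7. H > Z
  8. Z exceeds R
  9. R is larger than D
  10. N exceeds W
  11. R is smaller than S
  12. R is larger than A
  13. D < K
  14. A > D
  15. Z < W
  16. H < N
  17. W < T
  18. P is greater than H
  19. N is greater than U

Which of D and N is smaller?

Chaining the given relations: D < A < R < Z < H < P < N.
So D < N; D is the smaller of the two.

D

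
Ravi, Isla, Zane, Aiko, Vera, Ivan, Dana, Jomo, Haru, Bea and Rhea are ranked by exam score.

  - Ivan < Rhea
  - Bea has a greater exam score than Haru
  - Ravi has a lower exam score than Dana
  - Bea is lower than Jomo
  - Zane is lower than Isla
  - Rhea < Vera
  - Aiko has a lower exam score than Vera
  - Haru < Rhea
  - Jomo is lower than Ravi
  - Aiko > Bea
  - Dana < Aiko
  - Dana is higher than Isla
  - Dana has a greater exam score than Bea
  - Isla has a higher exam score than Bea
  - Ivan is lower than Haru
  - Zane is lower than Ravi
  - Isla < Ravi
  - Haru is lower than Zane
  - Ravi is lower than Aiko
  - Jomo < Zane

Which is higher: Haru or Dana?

Haru < Bea < Jomo < Zane < Isla < Ravi < Dana, by transitivity through Bea, Jomo, Zane, Isla, Ravi.
So Haru < Dana; Dana is the higher of the two.

Dana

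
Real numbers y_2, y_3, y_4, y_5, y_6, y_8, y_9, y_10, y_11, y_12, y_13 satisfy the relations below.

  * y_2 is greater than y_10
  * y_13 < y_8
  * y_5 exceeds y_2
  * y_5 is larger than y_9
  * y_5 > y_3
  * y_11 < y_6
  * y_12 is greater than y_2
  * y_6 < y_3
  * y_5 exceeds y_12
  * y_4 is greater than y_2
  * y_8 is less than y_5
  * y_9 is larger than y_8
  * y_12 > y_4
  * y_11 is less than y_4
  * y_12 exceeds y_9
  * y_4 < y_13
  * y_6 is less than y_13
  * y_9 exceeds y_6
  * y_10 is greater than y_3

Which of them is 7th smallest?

y_13

Chaining the given pairs: y_11 < y_6 < y_3 < y_10 < y_2 < y_4 < y_13 < y_8 < y_9 < y_12 < y_5.
Counting 7 from the smallest end gives y_13.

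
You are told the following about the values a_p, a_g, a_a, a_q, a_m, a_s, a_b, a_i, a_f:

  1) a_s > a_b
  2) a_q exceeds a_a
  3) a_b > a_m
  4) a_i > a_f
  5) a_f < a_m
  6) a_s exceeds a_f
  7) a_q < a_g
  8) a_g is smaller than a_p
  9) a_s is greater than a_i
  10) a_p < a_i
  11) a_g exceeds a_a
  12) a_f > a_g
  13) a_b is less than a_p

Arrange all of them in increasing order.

a_a < a_q < a_g < a_f < a_m < a_b < a_p < a_i < a_s

Each adjacent pair is fixed by a given relation: a_a < a_q; a_q < a_g; a_g < a_f; a_f < a_m; a_m < a_b; a_b < a_p; a_p < a_i; a_i < a_s. Chaining them end to end gives the full order.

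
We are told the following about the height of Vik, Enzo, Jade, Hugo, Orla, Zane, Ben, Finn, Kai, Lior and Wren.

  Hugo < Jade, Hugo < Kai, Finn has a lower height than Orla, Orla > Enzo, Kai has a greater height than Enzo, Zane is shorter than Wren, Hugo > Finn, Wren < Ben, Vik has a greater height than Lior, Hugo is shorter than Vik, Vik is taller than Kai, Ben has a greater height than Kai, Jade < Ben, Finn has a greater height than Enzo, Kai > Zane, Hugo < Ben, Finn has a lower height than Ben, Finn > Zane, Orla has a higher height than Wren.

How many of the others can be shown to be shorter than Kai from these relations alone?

From Kai the given relations immediately reach Enzo, Zane, Hugo.
From those, Finn — 4 in total.
Nothing else is reachable below Kai; 4 in all.

4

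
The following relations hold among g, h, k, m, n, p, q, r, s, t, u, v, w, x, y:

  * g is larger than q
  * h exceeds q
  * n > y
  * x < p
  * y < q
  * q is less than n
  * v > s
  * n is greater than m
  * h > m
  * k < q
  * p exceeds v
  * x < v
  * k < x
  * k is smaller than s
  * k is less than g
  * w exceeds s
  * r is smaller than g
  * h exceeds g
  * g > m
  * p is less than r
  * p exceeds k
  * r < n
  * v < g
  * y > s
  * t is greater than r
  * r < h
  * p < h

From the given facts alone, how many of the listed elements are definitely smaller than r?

The elements the relations force below r are k, x, s, v, p — no chain reaches any other.
That is 5.

5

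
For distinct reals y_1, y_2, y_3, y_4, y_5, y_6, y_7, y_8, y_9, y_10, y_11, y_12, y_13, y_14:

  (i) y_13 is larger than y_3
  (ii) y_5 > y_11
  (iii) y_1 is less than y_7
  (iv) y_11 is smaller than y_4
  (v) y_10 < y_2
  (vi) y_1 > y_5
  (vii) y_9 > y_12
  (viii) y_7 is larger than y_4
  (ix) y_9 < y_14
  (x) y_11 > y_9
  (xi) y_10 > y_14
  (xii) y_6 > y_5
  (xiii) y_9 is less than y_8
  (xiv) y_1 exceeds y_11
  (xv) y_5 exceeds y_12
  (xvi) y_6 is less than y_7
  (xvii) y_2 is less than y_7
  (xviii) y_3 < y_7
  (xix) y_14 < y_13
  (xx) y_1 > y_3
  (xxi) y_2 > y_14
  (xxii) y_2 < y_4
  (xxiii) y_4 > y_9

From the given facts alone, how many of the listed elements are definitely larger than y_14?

5

The elements the relations force above y_14 are y_10, y_2, y_13, y_4, y_7 — no chain reaches any other.
That is 5.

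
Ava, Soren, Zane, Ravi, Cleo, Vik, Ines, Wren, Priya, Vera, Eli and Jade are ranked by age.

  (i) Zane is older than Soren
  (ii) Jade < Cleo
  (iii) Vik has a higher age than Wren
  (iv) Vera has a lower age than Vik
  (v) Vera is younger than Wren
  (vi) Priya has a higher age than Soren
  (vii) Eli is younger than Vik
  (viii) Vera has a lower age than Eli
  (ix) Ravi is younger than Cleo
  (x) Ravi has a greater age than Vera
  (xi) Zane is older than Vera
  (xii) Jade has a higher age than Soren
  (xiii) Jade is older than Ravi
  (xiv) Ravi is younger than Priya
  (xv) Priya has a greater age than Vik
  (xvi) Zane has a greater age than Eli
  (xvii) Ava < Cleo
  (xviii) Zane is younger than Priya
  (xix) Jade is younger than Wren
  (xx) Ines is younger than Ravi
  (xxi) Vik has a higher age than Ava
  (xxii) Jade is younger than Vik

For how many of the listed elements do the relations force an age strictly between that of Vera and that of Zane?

Chaining upward from Vera reaches: Ravi, Jade, Wren, Cleo, Eli, Vik, Priya.
Chaining downward from Zane reaches: Soren, Eli.
Strictly between Vera and Zane are those in both lists: Eli — 1 element.

1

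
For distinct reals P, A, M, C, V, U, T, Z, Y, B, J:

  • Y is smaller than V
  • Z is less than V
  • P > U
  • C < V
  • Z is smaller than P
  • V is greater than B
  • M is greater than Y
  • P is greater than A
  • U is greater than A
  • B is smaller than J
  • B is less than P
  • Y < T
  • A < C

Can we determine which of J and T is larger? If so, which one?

undetermined

Following every chain through T: below T we get Y.
J is not reached, and no chain runs the other way from J to T.
So the given relations leave the order of T and J undetermined.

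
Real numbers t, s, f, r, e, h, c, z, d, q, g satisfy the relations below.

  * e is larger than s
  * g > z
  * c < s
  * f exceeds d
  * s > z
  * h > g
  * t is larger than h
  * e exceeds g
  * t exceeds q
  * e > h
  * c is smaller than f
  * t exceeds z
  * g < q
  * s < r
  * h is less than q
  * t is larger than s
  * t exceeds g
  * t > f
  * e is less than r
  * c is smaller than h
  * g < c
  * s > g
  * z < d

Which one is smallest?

g is not least since z < g; c is not least since g < c; h is not least since g < h; d is not least since z < d; s is not least since z < s; q is not least since g < q; e is not least since h < e; f is not least since c < f; r is not least since s < r; t is not least since h < t.
Only z has nothing below it, so z is the smallest.

z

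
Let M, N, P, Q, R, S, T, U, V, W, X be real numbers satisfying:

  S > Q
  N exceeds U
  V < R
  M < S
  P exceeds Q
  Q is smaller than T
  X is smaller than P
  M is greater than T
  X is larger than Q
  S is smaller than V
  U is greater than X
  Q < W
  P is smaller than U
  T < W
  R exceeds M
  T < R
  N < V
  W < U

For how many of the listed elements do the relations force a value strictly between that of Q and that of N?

5

Chaining upward from Q reaches: T, W, M, X, P, U, S, V, R.
Chaining downward from N reaches: T, W, X, P, U.
Strictly between Q and N are those in both lists: T, W, X, P, U — 5 elements.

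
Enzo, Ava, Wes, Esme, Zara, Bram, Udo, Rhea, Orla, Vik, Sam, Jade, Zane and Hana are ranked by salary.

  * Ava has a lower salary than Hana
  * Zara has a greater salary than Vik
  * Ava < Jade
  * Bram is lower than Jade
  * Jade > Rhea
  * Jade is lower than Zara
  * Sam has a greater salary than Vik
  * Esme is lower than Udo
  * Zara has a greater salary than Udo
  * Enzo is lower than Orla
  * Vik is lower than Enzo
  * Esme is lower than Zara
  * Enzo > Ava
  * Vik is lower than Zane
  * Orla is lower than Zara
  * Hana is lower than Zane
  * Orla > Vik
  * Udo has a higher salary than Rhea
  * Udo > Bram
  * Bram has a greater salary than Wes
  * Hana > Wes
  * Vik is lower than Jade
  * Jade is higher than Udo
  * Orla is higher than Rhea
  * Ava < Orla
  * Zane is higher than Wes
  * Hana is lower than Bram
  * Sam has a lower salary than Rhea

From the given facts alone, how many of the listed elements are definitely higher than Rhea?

From Rhea the given relations immediately reach Udo, Jade, Orla.
From those, Zara — 4 in total.
No other element is forced above Rhea by the given relations, so the count is 4.

4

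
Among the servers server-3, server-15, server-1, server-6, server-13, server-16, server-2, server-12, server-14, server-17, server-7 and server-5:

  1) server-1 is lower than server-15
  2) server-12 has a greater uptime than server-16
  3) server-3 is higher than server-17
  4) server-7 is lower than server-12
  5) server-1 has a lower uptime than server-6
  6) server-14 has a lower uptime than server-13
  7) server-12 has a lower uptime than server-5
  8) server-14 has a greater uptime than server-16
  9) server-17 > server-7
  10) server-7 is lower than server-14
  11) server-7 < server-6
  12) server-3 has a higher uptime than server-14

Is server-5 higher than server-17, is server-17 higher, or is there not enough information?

Following every chain through server-17: above server-17 we get server-3; below server-17 we get server-7.
server-5 is not reached, and no chain runs the other way from server-5 to server-17.
So the given relations leave the order of server-17 and server-5 undetermined.

undetermined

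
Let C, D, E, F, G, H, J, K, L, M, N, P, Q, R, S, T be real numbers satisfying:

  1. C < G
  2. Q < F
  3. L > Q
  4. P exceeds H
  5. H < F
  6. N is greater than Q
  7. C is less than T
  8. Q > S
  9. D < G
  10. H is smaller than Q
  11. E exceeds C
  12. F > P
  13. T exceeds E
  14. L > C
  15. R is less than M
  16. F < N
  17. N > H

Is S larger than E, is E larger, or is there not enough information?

Following every chain through E: above E we get T; below E we get C.
S is not reached, and no chain runs the other way from S to E.
So the given relations leave the order of E and S undetermined.

undetermined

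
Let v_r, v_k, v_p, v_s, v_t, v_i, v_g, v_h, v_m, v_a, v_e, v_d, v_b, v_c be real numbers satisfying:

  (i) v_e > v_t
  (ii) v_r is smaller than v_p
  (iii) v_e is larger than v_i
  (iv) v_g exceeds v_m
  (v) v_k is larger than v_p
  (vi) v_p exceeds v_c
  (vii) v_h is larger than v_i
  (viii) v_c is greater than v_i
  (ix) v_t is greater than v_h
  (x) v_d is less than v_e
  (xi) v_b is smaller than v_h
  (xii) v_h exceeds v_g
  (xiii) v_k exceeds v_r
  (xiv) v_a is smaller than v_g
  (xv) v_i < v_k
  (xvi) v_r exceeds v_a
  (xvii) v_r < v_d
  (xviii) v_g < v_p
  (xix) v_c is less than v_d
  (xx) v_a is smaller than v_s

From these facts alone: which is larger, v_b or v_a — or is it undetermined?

Following every chain through v_b: above v_b we get v_h, v_t, v_e.
v_a is not reached, and no chain runs the other way from v_a to v_b.
So the given relations leave the order of v_b and v_a undetermined.

undetermined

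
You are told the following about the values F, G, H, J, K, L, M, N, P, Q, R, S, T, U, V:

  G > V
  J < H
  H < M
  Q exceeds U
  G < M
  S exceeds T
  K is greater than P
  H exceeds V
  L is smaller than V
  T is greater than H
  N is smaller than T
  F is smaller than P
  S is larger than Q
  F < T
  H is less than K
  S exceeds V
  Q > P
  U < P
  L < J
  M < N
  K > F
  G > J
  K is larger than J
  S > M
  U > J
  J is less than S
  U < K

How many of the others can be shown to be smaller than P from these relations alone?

From P the given relations immediately reach F, U.
From those, J — 3 in total.
From those, L — 4 in total.
Nothing else is reachable below P; 4 in all.

4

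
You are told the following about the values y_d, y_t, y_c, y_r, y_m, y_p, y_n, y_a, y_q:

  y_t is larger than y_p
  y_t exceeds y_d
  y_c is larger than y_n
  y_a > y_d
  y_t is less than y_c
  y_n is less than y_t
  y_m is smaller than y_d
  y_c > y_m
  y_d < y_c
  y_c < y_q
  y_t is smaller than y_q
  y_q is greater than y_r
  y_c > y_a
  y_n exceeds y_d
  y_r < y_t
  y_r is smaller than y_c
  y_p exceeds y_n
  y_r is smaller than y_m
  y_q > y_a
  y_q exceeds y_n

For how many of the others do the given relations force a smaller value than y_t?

5

From y_t the given relations immediately reach y_r, y_d, y_n, y_p.
From those, y_m — 5 in total.
Nothing else is reachable below y_t; 5 in all.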